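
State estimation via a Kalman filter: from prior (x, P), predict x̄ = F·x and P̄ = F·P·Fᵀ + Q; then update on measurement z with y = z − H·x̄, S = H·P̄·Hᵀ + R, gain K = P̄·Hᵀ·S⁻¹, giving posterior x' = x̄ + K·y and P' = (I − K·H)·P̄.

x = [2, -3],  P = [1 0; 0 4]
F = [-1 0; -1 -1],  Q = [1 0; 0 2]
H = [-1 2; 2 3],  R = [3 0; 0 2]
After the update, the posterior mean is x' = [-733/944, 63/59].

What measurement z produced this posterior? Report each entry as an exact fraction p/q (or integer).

x̄ = F·x = [-2, 1]
P̄ = F·P·Fᵀ + Q = [2 1; 1 7]
S = H·P̄·Hᵀ + R = [29 39; 39 85]
K = P̄·Hᵀ·S⁻¹ = [-273/944 203/944; 13/59 10/59]
x' − x̄ = [1155/944, 4/59] = K·y
y = (KᵀK)⁻¹·Kᵀ·(x' − x̄) = [-2, 3]
z = y + H·x̄ = [-2, 3] + [4, -1] = [2, 2]

z = [2, 2]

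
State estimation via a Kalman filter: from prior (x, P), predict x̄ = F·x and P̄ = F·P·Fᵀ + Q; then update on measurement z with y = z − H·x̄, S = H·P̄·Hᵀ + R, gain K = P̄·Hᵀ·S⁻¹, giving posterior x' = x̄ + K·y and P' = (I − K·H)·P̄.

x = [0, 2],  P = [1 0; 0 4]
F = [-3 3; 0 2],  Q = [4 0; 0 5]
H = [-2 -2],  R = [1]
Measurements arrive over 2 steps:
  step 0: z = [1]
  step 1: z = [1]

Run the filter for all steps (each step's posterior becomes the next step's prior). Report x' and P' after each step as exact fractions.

step 0: x' = [-228/473, 2/473], P' = [1861/473 -1788/473; -1788/473 1833/473]
step 1: x' = [2938/482357, -243186/482357], P' = [1596306/482357 -1507258/482357; -1507258/482357 1538681/482357]

step 0: x̄ = F·x = [6, 4]
step 0: P̄ = F·P·Fᵀ + Q = [49 24; 24 21]
step 0: y = z − H·x̄ = [21]
step 0: S = H·P̄·Hᵀ + R = [473]
step 0: K = P̄·Hᵀ·S⁻¹ = [-146/473; -90/473]
step 0: x' = x̄ + K·y = [-228/473, 2/473]
step 0: P' = (I − K·H)·P̄ = [1861/473 -1788/473; -1788/473 1833/473]
step 1: x̄ = F·x = [690/473, 4/473]
step 1: P̄ = F·P·Fᵀ + Q = [67322/473 21726/473; 21726/473 9697/473]
step 1: y = z − H·x̄ = [1861/473]
step 1: S = H·P̄·Hᵀ + R = [482357/473]
step 1: K = P̄·Hᵀ·S⁻¹ = [-178096/482357; -62846/482357]
step 1: x' = x̄ + K·y = [2938/482357, -243186/482357]
step 1: P' = (I − K·H)·P̄ = [1596306/482357 -1507258/482357; -1507258/482357 1538681/482357]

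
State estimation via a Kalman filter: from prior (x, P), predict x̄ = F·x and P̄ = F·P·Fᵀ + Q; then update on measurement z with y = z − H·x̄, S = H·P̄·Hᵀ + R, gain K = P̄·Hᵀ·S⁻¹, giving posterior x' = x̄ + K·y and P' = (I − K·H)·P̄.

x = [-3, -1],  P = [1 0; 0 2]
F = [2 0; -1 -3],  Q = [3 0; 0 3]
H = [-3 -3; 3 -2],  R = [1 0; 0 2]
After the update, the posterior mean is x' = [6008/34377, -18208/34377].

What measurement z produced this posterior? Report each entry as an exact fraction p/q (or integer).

x̄ = F·x = [-6, 6]
P̄ = F·P·Fᵀ + Q = [7 -2; -2 22]
S = H·P̄·Hᵀ + R = [226 75; 75 177]
K = P̄·Hᵀ·S⁻¹ = [-1510/11459 6775/34377; -2290/11459 -6800/34377]
x' − x̄ = [212270/34377, -224470/34377] = K·y
y = (KᵀK)⁻¹·Kᵀ·(x' − x̄) = [1, 32]
z = y + H·x̄ = [1, 32] + [0, -30] = [1, 2]

z = [1, 2]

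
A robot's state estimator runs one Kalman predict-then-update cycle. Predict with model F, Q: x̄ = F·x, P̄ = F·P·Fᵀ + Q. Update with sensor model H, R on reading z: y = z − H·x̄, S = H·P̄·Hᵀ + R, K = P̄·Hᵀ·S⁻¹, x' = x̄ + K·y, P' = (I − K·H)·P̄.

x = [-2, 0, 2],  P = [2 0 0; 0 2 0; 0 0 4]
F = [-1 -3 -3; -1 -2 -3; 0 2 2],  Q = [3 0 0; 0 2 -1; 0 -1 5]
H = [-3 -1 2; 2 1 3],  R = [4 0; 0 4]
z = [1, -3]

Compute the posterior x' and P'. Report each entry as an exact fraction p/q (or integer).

x' = [-13515/28943, -14764/28943, -11417/28943]
P' = [73229/115772 -119889/115772 10537/115772; -119889/115772 366549/115772 -33421/115772; 10537/115772 -33421/115772 36917/115772]

x̄ = F·x = [-4, -4, 4]
P̄ = F·P·Fᵀ + Q = [59 50 -36; 50 48 -33; -36 -33 29]
y = z − H·x̄ = [-23, -3]
S = H·P̄·Hᵀ + R = [1563 -265; -265 119]
K = P̄·Hᵀ·S⁻¹ = [-19681/115772 14545/115772; -18431/115772 6627/115772; 18911/115772 24601/115772]
x' = x̄ + K·y = [-13515/28943, -14764/28943, -11417/28943]
P' = (I − K·H)·P̄ = [73229/115772 -119889/115772 10537/115772; -119889/115772 366549/115772 -33421/115772; 10537/115772 -33421/115772 36917/115772]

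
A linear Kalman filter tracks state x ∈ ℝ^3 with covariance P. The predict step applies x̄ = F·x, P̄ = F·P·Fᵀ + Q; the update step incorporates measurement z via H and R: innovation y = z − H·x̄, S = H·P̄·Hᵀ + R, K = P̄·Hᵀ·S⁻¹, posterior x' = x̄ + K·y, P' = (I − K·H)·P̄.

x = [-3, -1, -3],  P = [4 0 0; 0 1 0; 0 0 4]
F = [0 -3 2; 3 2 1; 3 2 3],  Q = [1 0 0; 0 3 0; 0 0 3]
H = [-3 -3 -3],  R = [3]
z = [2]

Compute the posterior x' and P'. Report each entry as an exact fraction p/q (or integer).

x̄ = F·x = [-3, -14, -20]
P̄ = F·P·Fᵀ + Q = [26 2 18; 2 47 52; 18 52 79]
y = z − H·x̄ = [-109]
S = H·P̄·Hᵀ + R = [2667]
K = P̄·Hᵀ·S⁻¹ = [-46/889; -101/889; -149/889]
x' = x̄ + K·y = [2347/889, -1437/889, -1539/889]
P' = (I − K·H)·P̄ = [16766/889 -12160/889 -4560/889; -12160/889 11180/889 1081/889; -4560/889 1081/889 3628/889]

x' = [2347/889, -1437/889, -1539/889]
P' = [16766/889 -12160/889 -4560/889; -12160/889 11180/889 1081/889; -4560/889 1081/889 3628/889]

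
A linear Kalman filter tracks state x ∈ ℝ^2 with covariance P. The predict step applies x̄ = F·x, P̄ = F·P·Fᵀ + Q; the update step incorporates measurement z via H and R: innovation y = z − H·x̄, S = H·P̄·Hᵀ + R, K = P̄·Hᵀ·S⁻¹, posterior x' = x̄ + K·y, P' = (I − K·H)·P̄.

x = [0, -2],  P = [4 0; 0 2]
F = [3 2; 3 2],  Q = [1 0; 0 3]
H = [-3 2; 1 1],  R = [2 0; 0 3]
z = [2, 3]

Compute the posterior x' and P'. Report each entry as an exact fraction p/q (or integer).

x' = [894/1259, 9831/5036]
P' = [694/1259 782/1259; 782/1259 5473/5036]

x̄ = F·x = [-4, -4]
P̄ = F·P·Fᵀ + Q = [45 44; 44 47]
y = z − H·x̄ = [-2, 11]
S = H·P̄·Hᵀ + R = [67 -85; -85 183]
K = P̄·Hᵀ·S⁻¹ = [-259/1259 492/1259; 781/5036 2867/5036]
x' = x̄ + K·y = [894/1259, 9831/5036]
P' = (I − K·H)·P̄ = [694/1259 782/1259; 782/1259 5473/5036]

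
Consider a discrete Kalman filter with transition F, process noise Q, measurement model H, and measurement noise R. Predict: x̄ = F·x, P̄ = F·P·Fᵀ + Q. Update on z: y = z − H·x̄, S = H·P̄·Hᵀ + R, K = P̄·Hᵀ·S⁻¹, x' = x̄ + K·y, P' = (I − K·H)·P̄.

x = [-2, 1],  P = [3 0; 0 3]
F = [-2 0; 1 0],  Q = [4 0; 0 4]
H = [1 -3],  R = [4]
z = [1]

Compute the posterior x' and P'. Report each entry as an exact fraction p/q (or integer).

x̄ = F·x = [4, -2]
P̄ = F·P·Fᵀ + Q = [16 -6; -6 7]
y = z − H·x̄ = [-9]
S = H·P̄·Hᵀ + R = [119]
K = P̄·Hᵀ·S⁻¹ = [2/7; -27/119]
x' = x̄ + K·y = [10/7, 5/119]
P' = (I − K·H)·P̄ = [44/7 12/7; 12/7 104/119]

x' = [10/7, 5/119]
P' = [44/7 12/7; 12/7 104/119]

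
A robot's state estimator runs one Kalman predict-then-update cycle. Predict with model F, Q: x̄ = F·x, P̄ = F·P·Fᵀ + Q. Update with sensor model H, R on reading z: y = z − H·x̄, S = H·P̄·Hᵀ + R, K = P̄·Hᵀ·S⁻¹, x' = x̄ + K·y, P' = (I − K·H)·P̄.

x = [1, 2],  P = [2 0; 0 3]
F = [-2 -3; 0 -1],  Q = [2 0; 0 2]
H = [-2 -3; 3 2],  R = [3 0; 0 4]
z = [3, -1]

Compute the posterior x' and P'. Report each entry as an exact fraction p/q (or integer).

x̄ = F·x = [-8, -2]
P̄ = F·P·Fᵀ + Q = [37 9; 9 5]
y = z − H·x̄ = [-19, 27]
S = H·P̄·Hᵀ + R = [304 -369; -369 465]
K = P̄·Hᵀ·S⁻¹ = [212/1733 649/1733; -564/1733 -929/5199]
x' = x̄ + K·y = [-369/1733, -1111/1733]
P' = (I − K·H)·P̄ = [1812/1733 -1420/1733; -1420/1733 4532/5199]

x' = [-369/1733, -1111/1733]
P' = [1812/1733 -1420/1733; -1420/1733 4532/5199]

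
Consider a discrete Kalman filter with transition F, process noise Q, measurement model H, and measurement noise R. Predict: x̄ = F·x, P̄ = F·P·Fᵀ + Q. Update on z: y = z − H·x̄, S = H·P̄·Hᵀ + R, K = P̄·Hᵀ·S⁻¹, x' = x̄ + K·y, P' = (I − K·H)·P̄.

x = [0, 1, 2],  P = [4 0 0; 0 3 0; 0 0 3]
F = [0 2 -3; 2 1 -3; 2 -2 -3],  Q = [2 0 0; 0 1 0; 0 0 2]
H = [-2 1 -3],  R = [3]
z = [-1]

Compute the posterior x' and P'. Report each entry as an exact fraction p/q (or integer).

x̄ = F·x = [-4, -5, -8]
P̄ = F·P·Fᵀ + Q = [41 33 15; 33 47 37; 15 37 57]
y = z − H·x̄ = [-28]
S = H·P̄·Hᵀ + R = [553]
K = P̄·Hᵀ·S⁻¹ = [-94/553; -130/553; -164/553]
x' = x̄ + K·y = [60/79, 125/79, 24/79]
P' = (I − K·H)·P̄ = [13837/553 6029/553 -7121/553; 6029/553 9091/553 -859/553; -7121/553 -859/553 4625/553]

x' = [60/79, 125/79, 24/79]
P' = [13837/553 6029/553 -7121/553; 6029/553 9091/553 -859/553; -7121/553 -859/553 4625/553]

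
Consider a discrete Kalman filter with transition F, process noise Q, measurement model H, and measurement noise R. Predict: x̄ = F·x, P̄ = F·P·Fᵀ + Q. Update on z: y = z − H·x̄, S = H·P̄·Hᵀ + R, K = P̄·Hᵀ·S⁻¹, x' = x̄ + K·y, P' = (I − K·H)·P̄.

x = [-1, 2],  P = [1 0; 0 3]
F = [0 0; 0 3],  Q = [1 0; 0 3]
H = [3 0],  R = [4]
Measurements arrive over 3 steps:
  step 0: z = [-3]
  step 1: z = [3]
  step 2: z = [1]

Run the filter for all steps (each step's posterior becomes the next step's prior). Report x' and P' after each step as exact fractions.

step 0: x̄ = F·x = [0, 6]
step 0: P̄ = F·P·Fᵀ + Q = [1 0; 0 30]
step 0: y = z − H·x̄ = [-3]
step 0: S = H·P̄·Hᵀ + R = [13]
step 0: K = P̄·Hᵀ·S⁻¹ = [3/13; 0]
step 0: x' = x̄ + K·y = [-9/13, 6]
step 0: P' = (I − K·H)·P̄ = [4/13 0; 0 30]
step 1: x̄ = F·x = [0, 18]
step 1: P̄ = F·P·Fᵀ + Q = [1 0; 0 273]
step 1: y = z − H·x̄ = [3]
step 1: S = H·P̄·Hᵀ + R = [13]
step 1: K = P̄·Hᵀ·S⁻¹ = [3/13; 0]
step 1: x' = x̄ + K·y = [9/13, 18]
step 1: P' = (I − K·H)·P̄ = [4/13 0; 0 273]
step 2: x̄ = F·x = [0, 54]
step 2: P̄ = F·P·Fᵀ + Q = [1 0; 0 2460]
step 2: y = z − H·x̄ = [1]
step 2: S = H·P̄·Hᵀ + R = [13]
step 2: K = P̄·Hᵀ·S⁻¹ = [3/13; 0]
step 2: x' = x̄ + K·y = [3/13, 54]
step 2: P' = (I − K·H)·P̄ = [4/13 0; 0 2460]

step 0: x' = [-9/13, 6], P' = [4/13 0; 0 30]
step 1: x' = [9/13, 18], P' = [4/13 0; 0 273]
step 2: x' = [3/13, 54], P' = [4/13 0; 0 2460]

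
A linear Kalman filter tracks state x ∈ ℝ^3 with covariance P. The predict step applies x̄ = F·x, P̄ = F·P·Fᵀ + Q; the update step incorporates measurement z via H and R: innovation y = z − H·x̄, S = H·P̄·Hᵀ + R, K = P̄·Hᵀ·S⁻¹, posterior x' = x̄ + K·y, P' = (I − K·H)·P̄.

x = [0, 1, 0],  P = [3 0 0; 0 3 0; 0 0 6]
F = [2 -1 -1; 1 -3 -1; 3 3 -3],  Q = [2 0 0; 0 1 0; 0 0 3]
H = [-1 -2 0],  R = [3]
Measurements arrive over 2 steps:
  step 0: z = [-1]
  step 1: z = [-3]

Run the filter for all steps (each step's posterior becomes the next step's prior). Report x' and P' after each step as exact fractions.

step 0: x̄ = F·x = [-1, -3, 3]
step 0: P̄ = F·P·Fᵀ + Q = [23 21 27; 21 37 0; 27 0 111]
step 0: y = z − H·x̄ = [-8]
step 0: S = H·P̄·Hᵀ + R = [258]
step 0: K = P̄·Hᵀ·S⁻¹ = [-65/258; -95/258; -9/86]
step 0: x' = x̄ + K·y = [131/129, -7/129, 165/43]
step 0: P' = (I − K·H)·P̄ = [1709/258 -757/258 1737/86; -757/258 521/258 -855/86; 1737/86 -855/86 9303/86]
step 1: x̄ = F·x = [-226/129, -343/129, -371/43]
step 1: P̄ = F·P·Fᵀ + Q = [6418/129 6148/129 7208/43; 6148/129 13295/258 14017/86; 7208/43 14017/86 70257/86]
step 1: y = z − H·x̄ = [-433/43]
step 1: S = H·P̄·Hᵀ + R = [19329/43]
step 1: K = P̄·Hᵀ·S⁻¹ = [-6238/19329; -6481/19329; -7075/6443]
step 1: x' = x̄ + K·y = [28952/19329, 13868/19329, 15654/6443]
step 1: P' = (I − K·H)·P̄ = [56710/19329 -18998/19329 53658/6443; -18998/19329 38441/38658 -32433/12886; 53658/6443 -32433/12886 3542607/12886]

step 0: x' = [131/129, -7/129, 165/43], P' = [1709/258 -757/258 1737/86; -757/258 521/258 -855/86; 1737/86 -855/86 9303/86]
step 1: x' = [28952/19329, 13868/19329, 15654/6443], P' = [56710/19329 -18998/19329 53658/6443; -18998/19329 38441/38658 -32433/12886; 53658/6443 -32433/12886 3542607/12886]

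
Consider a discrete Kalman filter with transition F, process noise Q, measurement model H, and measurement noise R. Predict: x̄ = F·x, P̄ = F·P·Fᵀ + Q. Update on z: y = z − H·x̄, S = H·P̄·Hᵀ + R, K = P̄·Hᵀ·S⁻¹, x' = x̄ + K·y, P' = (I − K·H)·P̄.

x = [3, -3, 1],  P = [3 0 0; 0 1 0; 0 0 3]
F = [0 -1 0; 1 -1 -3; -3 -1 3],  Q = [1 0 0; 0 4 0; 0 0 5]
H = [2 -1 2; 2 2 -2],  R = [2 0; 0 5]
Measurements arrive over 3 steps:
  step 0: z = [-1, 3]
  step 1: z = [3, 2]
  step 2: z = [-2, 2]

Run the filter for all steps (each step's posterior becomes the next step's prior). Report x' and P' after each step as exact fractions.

step 0: x̄ = F·x = [3, 3, -3]
step 0: P̄ = F·P·Fᵀ + Q = [2 1 1; 1 35 -35; 1 -35 60]
step 0: y = z − H·x̄ = [2, -15]
step 0: S = H·P̄·Hᵀ + R = [429 -510; -510 673]
step 0: K = P̄·Hᵀ·S⁻¹ = [5405/28617 1422/9539; 3101/28617 2796/9539; 9781/28617 -194/9539]
step 0: x' = x̄ + K·y = [32671/28617, -33767/28617, -57559/28617]
step 0: P' = (I − K·H)·P̄ = [13145/28617 -20440/28617 -17960/28617; -20440/28617 129902/28617 88492/28617; -17960/28617 88492/28617 71987/28617]
step 1: x̄ = F·x = [33767/28617, 79705/9539, -236923/28617]
step 1: P̄ = F·P·Fᵀ + Q = [158519/28617 138606/9539 -196894/28617; 138606/9539 528330/9539 -271272/9539; -196894/28617 -271272/9539 708863/28617]
step 1: y = z − H·x̄ = [731278/28617, -320792/9539]
step 1: S = H·P̄·Hᵀ + R = [5128592/28617 -3140872/9539; -3140872/9539 7121599/9539]
step 1: K = P̄·Hᵀ·S⁻¹ = [17517611/90792338 1020054/6485167; 37966239/363169352 2007735/6485167; 119814953/363169352 -100317/6485167]
step 1: x' = x̄ + K·y = [37260572/45396169, 111824093/181584676, 121977435/181584676]
step 1: P' = (I − K·H)·P̄ = [17356847/45396169 -16207887/45396169 -16701985/45396169; -16207887/45396169 578375331/181584676 373002333/181584676; -16701985/45396169 373002333/181584676 313216583/181584676]
step 2: x̄ = F·x = [-111824093/181584676, -164357055/90792338, -48254663/45396169]
step 2: P̄ = F·P·Fᵀ + Q = [759960007/181584676 881106939/90792338 -183781578/45396169; 881106939/90792338 1740403851/45396169 -845053614/45396169; -183781578/45396169 -845053614/45396169 876408521/45396169]
step 2: y = z − H·x̄ = [-20549493/45396169, 429104227/90792338]
step 2: S = H·P̄·Hᵀ + R = [6244538234/45396169 -10415696524/45396169; -10415696524/45396169 23209299632/45396169]
step 2: K = P̄·Hᵀ·S⁻¹ = [25797969965/133802130808 41933249803/267604261616; 7097035317/66901065404 41259950499/133802130808; 33248935613/100351598106 -3108898609/200703196212]
step 2: x' = x̄ + K·y = [20065393853/535208523232, -107274843339/267604261616, -516271908439/401406392424]
step 2: P' = (I − K·H)·P̄ = [204319185665/535208523232 -95780242455/267604261616 -49226887065/133802130808; -95780242455/267604261616 426248378673/133802130808 137604190599/66901065404; -49226887065/133802130808 137604190599/66901065404 173372243861/100351598106]

step 0: x' = [32671/28617, -33767/28617, -57559/28617], P' = [13145/28617 -20440/28617 -17960/28617; -20440/28617 129902/28617 88492/28617; -17960/28617 88492/28617 71987/28617]
step 1: x' = [37260572/45396169, 111824093/181584676, 121977435/181584676], P' = [17356847/45396169 -16207887/45396169 -16701985/45396169; -16207887/45396169 578375331/181584676 373002333/181584676; -16701985/45396169 373002333/181584676 313216583/181584676]
step 2: x' = [20065393853/535208523232, -107274843339/267604261616, -516271908439/401406392424], P' = [204319185665/535208523232 -95780242455/267604261616 -49226887065/133802130808; -95780242455/267604261616 426248378673/133802130808 137604190599/66901065404; -49226887065/133802130808 137604190599/66901065404 173372243861/100351598106]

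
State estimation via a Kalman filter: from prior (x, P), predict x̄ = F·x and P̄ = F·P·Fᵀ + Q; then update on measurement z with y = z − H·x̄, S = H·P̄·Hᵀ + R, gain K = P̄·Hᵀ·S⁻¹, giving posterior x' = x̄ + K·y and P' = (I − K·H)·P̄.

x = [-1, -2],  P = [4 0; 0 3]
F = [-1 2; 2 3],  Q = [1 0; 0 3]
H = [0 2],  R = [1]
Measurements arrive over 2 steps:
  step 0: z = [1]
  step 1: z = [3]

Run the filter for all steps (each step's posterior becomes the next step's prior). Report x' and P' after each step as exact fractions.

step 0: x̄ = F·x = [-3, -8]
step 0: P̄ = F·P·Fᵀ + Q = [17 10; 10 46]
step 0: y = z − H·x̄ = [17]
step 0: S = H·P̄·Hᵀ + R = [185]
step 0: K = P̄·Hᵀ·S⁻¹ = [4/37; 92/185]
step 0: x' = x̄ + K·y = [-43/37, 84/185]
step 0: P' = (I − K·H)·P̄ = [549/37 2/37; 2/37 46/185]
step 1: x̄ = F·x = [383/185, -178/185]
step 1: P̄ = F·P·Fᵀ + Q = [3074/185 -5204/185; -5204/185 12069/185]
step 1: y = z − H·x̄ = [911/185]
step 1: S = H·P̄·Hᵀ + R = [48461/185]
step 1: K = P̄·Hᵀ·S⁻¹ = [-10408/48461; 24138/48461]
step 1: x' = x̄ + K·y = [49075/48461, 72236/48461]
step 1: P' = (I − K·H)·P̄ = [219690/48461 -5204/48461; -5204/48461 12069/48461]

step 0: x' = [-43/37, 84/185], P' = [549/37 2/37; 2/37 46/185]
step 1: x' = [49075/48461, 72236/48461], P' = [219690/48461 -5204/48461; -5204/48461 12069/48461]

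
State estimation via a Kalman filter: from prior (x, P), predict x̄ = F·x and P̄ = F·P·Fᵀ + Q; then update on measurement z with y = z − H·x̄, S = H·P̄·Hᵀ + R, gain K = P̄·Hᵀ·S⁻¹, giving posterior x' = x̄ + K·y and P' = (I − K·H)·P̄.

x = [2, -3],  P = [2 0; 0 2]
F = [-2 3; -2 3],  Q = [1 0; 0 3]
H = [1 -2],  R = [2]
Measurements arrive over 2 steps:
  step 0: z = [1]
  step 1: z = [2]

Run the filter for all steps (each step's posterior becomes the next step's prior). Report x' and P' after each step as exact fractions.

step 0: x' = [-233/41, -149/41], P' = [482/41 266/41; 266/41 165/41]
step 1: x' = [-14/209, -763/836], P' = [1138/209 614/209; 614/209 1695/836]

step 0: x̄ = F·x = [-13, -13]
step 0: P̄ = F·P·Fᵀ + Q = [27 26; 26 29]
step 0: y = z − H·x̄ = [-12]
step 0: S = H·P̄·Hᵀ + R = [41]
step 0: K = P̄·Hᵀ·S⁻¹ = [-25/41; -32/41]
step 0: x' = x̄ + K·y = [-233/41, -149/41]
step 0: P' = (I − K·H)·P̄ = [482/41 266/41; 266/41 165/41]
step 1: x̄ = F·x = [19/41, 19/41]
step 1: P̄ = F·P·Fᵀ + Q = [262/41 221/41; 221/41 344/41]
step 1: y = z − H·x̄ = [101/41]
step 1: S = H·P̄·Hᵀ + R = [836/41]
step 1: K = P̄·Hᵀ·S⁻¹ = [-45/209; -467/836]
step 1: x' = x̄ + K·y = [-14/209, -763/836]
step 1: P' = (I − K·H)·P̄ = [1138/209 614/209; 614/209 1695/836]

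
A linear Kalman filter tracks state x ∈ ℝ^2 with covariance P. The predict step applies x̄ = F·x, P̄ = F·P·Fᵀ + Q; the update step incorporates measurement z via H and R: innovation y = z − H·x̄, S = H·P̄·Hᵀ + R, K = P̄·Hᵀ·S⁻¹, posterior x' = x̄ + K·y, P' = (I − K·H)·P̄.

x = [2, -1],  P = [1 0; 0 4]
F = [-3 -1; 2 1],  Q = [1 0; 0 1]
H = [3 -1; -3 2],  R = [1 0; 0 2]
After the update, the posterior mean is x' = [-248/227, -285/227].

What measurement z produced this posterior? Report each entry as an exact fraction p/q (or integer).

z = [-3, -1]

x̄ = F·x = [-5, 3]
P̄ = F·P·Fᵀ + Q = [14 -10; -10 9]
S = H·P̄·Hᵀ + R = [196 -234; -234 284]
K = P̄·Hᵀ·S⁻¹ = [65/227 4/227; 39/227 141/454]
x' − x̄ = [887/227, -966/227] = K·y
y = (KᵀK)⁻¹·Kᵀ·(x' − x̄) = [15, -22]
z = y + H·x̄ = [15, -22] + [-18, 21] = [-3, -1]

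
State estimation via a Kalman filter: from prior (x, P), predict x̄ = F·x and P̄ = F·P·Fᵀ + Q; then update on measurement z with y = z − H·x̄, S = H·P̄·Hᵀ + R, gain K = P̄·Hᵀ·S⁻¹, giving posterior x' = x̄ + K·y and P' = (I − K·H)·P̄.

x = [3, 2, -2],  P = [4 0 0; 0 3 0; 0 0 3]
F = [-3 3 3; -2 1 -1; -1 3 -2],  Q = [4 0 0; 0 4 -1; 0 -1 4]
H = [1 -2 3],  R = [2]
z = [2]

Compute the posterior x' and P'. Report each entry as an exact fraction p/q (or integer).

x' = [-5027/389, -1310/389, 1071/389]
P' = [24685/389 5194/389 -4693/389; 5194/389 8670/389 4074/389; -4693/389 4074/389 4359/389]

x̄ = F·x = [-9, -2, 7]
P̄ = F·P·Fᵀ + Q = [94 24 21; 24 26 22; 21 22 47]
y = z − H·x̄ = [-14]
S = H·P̄·Hᵀ + R = [389]
K = P̄·Hᵀ·S⁻¹ = [109/389; 38/389; 118/389]
x' = x̄ + K·y = [-5027/389, -1310/389, 1071/389]
P' = (I − K·H)·P̄ = [24685/389 5194/389 -4693/389; 5194/389 8670/389 4074/389; -4693/389 4074/389 4359/389]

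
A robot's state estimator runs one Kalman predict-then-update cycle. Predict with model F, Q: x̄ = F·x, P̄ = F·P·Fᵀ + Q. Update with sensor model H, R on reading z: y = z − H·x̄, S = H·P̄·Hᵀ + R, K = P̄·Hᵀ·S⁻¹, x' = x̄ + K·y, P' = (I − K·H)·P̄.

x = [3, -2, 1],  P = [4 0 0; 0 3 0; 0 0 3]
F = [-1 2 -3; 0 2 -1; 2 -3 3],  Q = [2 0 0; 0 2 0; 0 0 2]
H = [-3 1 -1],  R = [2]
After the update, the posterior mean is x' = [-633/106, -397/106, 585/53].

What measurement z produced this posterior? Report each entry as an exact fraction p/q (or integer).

x̄ = F·x = [-10, -5, 15]
P̄ = F·P·Fᵀ + Q = [45 21 -53; 21 17 -27; -53 -27 72]
S = H·P̄·Hᵀ + R = [106]
K = P̄·Hᵀ·S⁻¹ = [-61/106; -19/106; 30/53]
x' − x̄ = [427/106, 133/106, -210/53] = K·y
y = (KᵀK)⁻¹·Kᵀ·(x' − x̄) = [-7]
z = y + H·x̄ = [-7] + [10] = [3]

z = [3]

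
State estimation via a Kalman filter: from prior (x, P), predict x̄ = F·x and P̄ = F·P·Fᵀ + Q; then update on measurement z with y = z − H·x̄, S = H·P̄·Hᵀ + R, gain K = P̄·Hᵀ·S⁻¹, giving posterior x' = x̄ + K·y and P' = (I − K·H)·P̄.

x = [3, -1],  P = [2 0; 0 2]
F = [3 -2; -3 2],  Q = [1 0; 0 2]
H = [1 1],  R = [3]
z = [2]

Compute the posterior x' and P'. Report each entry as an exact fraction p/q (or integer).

x̄ = F·x = [11, -11]
P̄ = F·P·Fᵀ + Q = [27 -26; -26 28]
y = z − H·x̄ = [2]
S = H·P̄·Hᵀ + R = [6]
K = P̄·Hᵀ·S⁻¹ = [1/6; 1/3]
x' = x̄ + K·y = [34/3, -31/3]
P' = (I − K·H)·P̄ = [161/6 -79/3; -79/3 82/3]

x' = [34/3, -31/3]
P' = [161/6 -79/3; -79/3 82/3]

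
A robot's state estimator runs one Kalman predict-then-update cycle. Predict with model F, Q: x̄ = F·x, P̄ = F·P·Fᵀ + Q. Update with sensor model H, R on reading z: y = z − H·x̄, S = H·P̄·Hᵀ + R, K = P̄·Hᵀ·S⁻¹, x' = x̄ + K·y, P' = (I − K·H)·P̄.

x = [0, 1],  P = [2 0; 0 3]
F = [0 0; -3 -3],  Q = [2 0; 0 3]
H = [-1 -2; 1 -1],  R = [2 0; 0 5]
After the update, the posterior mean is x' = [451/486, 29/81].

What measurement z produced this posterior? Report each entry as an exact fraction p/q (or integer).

x̄ = F·x = [0, -3]
P̄ = F·P·Fᵀ + Q = [2 0; 0 48]
S = H·P̄·Hᵀ + R = [196 94; 94 55]
K = P̄·Hᵀ·S⁻¹ = [-149/972 145/486; -32/81 -16/81]
x' − x̄ = [451/486, 272/81] = K·y
y = (KᵀK)⁻¹·Kᵀ·(x' − x̄) = [-8, -1]
z = y + H·x̄ = [-8, -1] + [6, 3] = [-2, 2]

z = [-2, 2]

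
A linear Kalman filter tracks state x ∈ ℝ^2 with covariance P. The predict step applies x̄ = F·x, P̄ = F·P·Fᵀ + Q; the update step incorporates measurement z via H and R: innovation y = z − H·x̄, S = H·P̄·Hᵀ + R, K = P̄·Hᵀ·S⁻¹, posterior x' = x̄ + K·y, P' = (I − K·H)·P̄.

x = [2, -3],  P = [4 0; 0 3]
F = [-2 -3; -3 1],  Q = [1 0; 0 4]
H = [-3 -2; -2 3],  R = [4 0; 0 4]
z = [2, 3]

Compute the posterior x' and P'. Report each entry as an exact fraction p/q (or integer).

x' = [-243584/286263, 27953/95421]
P' = [87388/286263 80/95421; 80/95421 9708/31807]

x̄ = F·x = [5, -9]
P̄ = F·P·Fᵀ + Q = [44 15; 15 43]
y = z − H·x̄ = [-1, 40]
S = H·P̄·Hᵀ + R = [752 -69; -69 387]
K = P̄·Hᵀ·S⁻¹ = [-21887/95421 -43514/286263; -4874/31807 21803/95421]
x' = x̄ + K·y = [-243584/286263, 27953/95421]
P' = (I − K·H)·P̄ = [87388/286263 80/95421; 80/95421 9708/31807]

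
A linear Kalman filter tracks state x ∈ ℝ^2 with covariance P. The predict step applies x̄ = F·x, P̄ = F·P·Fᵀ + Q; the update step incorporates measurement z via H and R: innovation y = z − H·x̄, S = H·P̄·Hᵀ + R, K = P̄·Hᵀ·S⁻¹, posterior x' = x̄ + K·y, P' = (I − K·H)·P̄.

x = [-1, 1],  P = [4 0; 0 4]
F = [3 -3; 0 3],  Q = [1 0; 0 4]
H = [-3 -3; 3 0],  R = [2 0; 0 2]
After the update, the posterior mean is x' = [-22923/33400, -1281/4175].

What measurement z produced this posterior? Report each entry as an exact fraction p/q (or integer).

z = [3, -2]

x̄ = F·x = [-6, 3]
P̄ = F·P·Fᵀ + Q = [73 -36; -36 40]
S = H·P̄·Hᵀ + R = [371 -333; -333 659]
K = P̄·Hᵀ·S⁻¹ = [-111/66800 22143/66800; -1371/4175 -1377/4175]
x' − x̄ = [177477/33400, -13806/4175] = K·y
y = (KᵀK)⁻¹·Kᵀ·(x' − x̄) = [-6, 16]
z = y + H·x̄ = [-6, 16] + [9, -18] = [3, -2]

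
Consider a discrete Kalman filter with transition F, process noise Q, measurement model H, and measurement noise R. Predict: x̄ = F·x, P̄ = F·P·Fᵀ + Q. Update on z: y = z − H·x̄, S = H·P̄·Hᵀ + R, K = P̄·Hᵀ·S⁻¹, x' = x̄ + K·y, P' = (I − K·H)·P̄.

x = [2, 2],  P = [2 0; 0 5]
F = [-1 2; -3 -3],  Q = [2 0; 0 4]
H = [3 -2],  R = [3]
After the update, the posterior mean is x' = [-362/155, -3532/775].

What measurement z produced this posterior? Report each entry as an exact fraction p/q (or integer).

z = [2]

x̄ = F·x = [2, -12]
P̄ = F·P·Fᵀ + Q = [24 -24; -24 67]
S = H·P̄·Hᵀ + R = [775]
K = P̄·Hᵀ·S⁻¹ = [24/155; -206/775]
x' − x̄ = [-672/155, 5768/775] = K·y
y = (KᵀK)⁻¹·Kᵀ·(x' − x̄) = [-28]
z = y + H·x̄ = [-28] + [30] = [2]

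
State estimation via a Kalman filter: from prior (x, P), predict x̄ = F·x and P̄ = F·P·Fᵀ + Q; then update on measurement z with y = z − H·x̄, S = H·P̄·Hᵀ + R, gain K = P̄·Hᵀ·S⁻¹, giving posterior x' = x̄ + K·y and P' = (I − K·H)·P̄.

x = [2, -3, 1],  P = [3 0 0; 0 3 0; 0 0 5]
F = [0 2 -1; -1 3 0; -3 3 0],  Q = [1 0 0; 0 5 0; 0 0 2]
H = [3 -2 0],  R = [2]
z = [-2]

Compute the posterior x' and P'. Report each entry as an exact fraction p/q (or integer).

x̄ = F·x = [-7, -11, -15]
P̄ = F·P·Fᵀ + Q = [18 18 18; 18 35 36; 18 36 56]
y = z − H·x̄ = [-3]
S = H·P̄·Hᵀ + R = [88]
K = P̄·Hᵀ·S⁻¹ = [9/44; -2/11; -9/44]
x' = x̄ + K·y = [-335/44, -115/11, -633/44]
P' = (I − K·H)·P̄ = [315/22 234/11 477/22; 234/11 353/11 360/11; 477/22 360/11 1151/22]

x' = [-335/44, -115/11, -633/44]
P' = [315/22 234/11 477/22; 234/11 353/11 360/11; 477/22 360/11 1151/22]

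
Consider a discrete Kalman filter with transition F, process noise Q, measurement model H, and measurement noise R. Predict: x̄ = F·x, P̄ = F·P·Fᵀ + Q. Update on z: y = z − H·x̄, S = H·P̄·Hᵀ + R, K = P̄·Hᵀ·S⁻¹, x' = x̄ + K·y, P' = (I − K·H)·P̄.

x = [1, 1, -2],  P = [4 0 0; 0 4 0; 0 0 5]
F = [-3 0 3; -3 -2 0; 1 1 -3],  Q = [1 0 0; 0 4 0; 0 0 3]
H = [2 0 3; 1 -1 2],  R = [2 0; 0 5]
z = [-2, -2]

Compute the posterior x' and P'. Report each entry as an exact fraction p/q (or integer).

x' = [-33267/14129, 13475/14129, 12712/14129]
P' = [542503/14129 -126252/14129 -358320/14129; -126252/14129 101896/14129 88904/14129; -358320/14129 88904/14129 239722/14129]

x̄ = F·x = [-9, -5, 8]
P̄ = F·P·Fᵀ + Q = [82 36 -57; 36 56 -20; -57 -20 56]
y = z − H·x̄ = [-8, -14]
S = H·P̄·Hᵀ + R = [150 89; 89 147]
K = P̄·Hᵀ·S⁻¹ = [5023/14129 -9577/14129; 7104/14129 -10068/14129; 1263/14129 6444/14129]
x' = x̄ + K·y = [-33267/14129, 13475/14129, 12712/14129]
P' = (I − K·H)·P̄ = [542503/14129 -126252/14129 -358320/14129; -126252/14129 101896/14129 88904/14129; -358320/14129 88904/14129 239722/14129]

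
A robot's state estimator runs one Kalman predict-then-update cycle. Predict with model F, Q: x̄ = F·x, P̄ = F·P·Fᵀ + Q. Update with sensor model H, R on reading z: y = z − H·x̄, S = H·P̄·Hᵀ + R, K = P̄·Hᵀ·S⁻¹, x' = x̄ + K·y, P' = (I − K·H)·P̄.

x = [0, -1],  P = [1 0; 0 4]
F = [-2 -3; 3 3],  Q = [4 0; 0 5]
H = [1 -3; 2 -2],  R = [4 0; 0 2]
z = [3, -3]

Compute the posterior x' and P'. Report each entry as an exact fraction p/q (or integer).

x' = [-6624/2831, -3561/2831]
P' = [3794/2831 2314/2831; 2314/2831 2062/2831]

x̄ = F·x = [3, -3]
P̄ = F·P·Fᵀ + Q = [44 -42; -42 50]
y = z − H·x̄ = [-9, -15]
S = H·P̄·Hᵀ + R = [750 724; 724 714]
K = P̄·Hᵀ·S⁻¹ = [-787/2831 1480/2831; -968/2831 252/2831]
x' = x̄ + K·y = [-6624/2831, -3561/2831]
P' = (I − K·H)·P̄ = [3794/2831 2314/2831; 2314/2831 2062/2831]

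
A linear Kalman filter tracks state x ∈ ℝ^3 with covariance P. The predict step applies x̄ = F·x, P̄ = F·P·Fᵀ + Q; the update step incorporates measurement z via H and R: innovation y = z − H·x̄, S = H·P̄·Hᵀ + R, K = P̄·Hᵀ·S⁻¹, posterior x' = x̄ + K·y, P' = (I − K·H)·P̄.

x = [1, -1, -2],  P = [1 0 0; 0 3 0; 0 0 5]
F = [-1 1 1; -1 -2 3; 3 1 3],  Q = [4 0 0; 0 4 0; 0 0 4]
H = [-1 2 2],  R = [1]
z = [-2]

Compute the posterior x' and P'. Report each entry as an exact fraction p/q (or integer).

x̄ = F·x = [-4, -5, -4]
P̄ = F·P·Fᵀ + Q = [13 10 15; 10 62 36; 15 36 61]
y = z − H·x̄ = [12]
S = H·P̄·Hᵀ + R = [694]
K = P̄·Hᵀ·S⁻¹ = [37/694; 93/347; 179/694]
x' = x̄ + K·y = [-1166/347, -619/347, -314/347]
P' = (I − K·H)·P̄ = [7653/694 29/347 3787/694; 29/347 4216/347 -4155/347; 3787/694 -4155/347 10293/694]

x' = [-1166/347, -619/347, -314/347]
P' = [7653/694 29/347 3787/694; 29/347 4216/347 -4155/347; 3787/694 -4155/347 10293/694]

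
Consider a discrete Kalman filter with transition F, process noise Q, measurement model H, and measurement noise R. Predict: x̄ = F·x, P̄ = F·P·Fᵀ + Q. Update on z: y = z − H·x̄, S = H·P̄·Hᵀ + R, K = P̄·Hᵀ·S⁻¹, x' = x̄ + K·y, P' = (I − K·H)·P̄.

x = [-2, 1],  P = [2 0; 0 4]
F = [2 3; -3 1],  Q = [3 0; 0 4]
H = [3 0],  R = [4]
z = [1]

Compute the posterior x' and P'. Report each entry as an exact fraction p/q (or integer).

x̄ = F·x = [-1, 7]
P̄ = F·P·Fᵀ + Q = [47 0; 0 26]
y = z − H·x̄ = [4]
S = H·P̄·Hᵀ + R = [427]
K = P̄·Hᵀ·S⁻¹ = [141/427; 0]
x' = x̄ + K·y = [137/427, 7]
P' = (I − K·H)·P̄ = [188/427 0; 0 26]

x' = [137/427, 7]
P' = [188/427 0; 0 26]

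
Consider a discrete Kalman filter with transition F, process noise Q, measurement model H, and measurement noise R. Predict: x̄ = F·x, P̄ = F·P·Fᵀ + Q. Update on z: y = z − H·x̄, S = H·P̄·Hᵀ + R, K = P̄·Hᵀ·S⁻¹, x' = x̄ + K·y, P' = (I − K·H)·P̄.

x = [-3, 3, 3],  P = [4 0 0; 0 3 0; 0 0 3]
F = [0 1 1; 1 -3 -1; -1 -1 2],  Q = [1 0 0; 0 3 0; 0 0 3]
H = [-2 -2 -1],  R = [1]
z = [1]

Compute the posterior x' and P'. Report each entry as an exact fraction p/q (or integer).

x̄ = F·x = [6, -15, 6]
P̄ = F·P·Fᵀ + Q = [7 -12 3; -12 37 -1; 3 -1 22]
y = z − H·x̄ = [-11]
S = H·P̄·Hᵀ + R = [111]
K = P̄·Hᵀ·S⁻¹ = [7/111; -49/111; -26/111]
x' = x̄ + K·y = [589/111, -1126/111, 952/111]
P' = (I − K·H)·P̄ = [728/111 -989/111 515/111; -989/111 1706/111 -1385/111; 515/111 -1385/111 1766/111]

x' = [589/111, -1126/111, 952/111]
P' = [728/111 -989/111 515/111; -989/111 1706/111 -1385/111; 515/111 -1385/111 1766/111]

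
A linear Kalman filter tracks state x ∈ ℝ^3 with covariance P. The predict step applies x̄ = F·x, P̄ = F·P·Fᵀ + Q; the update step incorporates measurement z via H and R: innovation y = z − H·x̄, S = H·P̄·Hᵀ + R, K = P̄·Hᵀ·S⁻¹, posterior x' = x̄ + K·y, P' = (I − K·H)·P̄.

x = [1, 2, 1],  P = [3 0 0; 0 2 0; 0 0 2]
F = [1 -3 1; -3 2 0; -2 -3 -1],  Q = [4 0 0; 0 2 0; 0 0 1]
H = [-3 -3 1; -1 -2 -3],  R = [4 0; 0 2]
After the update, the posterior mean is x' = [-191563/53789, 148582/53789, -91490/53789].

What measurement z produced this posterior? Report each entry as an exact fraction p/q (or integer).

x̄ = F·x = [-4, 1, -9]
P̄ = F·P·Fᵀ + Q = [27 -21 10; -21 37 6; 10 6 33]
S = H·P̄·Hᵀ + R = [139 137; 137 522]
K = P̄·Hᵀ·S⁻¹ = [-2121/53789 -989/53789; -12197/53789 -4115/53789; 8747/53789 -14764/53789]
x' − x̄ = [23593/53789, 94793/53789, 392611/53789] = K·y
y = (KᵀK)⁻¹·Kᵀ·(x' − x̄) = [1, -26]
z = y + H·x̄ = [1, -26] + [0, 29] = [1, 3]

z = [1, 3]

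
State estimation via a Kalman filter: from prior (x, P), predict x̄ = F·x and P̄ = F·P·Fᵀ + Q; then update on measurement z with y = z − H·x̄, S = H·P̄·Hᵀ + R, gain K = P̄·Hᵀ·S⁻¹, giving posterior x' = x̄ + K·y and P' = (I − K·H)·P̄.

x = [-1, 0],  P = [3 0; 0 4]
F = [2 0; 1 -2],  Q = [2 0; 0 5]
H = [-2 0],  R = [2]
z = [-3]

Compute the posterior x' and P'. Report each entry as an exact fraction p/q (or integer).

x' = [40/29, 13/29]
P' = [14/29 6/29; 6/29 624/29]

x̄ = F·x = [-2, -1]
P̄ = F·P·Fᵀ + Q = [14 6; 6 24]
y = z − H·x̄ = [-7]
S = H·P̄·Hᵀ + R = [58]
K = P̄·Hᵀ·S⁻¹ = [-14/29; -6/29]
x' = x̄ + K·y = [40/29, 13/29]
P' = (I − K·H)·P̄ = [14/29 6/29; 6/29 624/29]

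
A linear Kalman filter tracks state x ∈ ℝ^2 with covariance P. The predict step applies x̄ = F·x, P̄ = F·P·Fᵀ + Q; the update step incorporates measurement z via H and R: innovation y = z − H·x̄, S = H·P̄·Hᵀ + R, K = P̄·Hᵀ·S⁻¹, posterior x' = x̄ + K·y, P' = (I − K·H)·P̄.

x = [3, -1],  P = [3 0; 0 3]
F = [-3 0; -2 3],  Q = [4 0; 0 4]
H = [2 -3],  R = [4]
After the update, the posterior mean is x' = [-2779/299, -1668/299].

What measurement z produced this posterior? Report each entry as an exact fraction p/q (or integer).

z = [-2]

x̄ = F·x = [-9, -9]
P̄ = F·P·Fᵀ + Q = [31 18; 18 43]
S = H·P̄·Hᵀ + R = [299]
K = P̄·Hᵀ·S⁻¹ = [8/299; -93/299]
x' − x̄ = [-88/299, 1023/299] = K·y
y = (KᵀK)⁻¹·Kᵀ·(x' − x̄) = [-11]
z = y + H·x̄ = [-11] + [9] = [-2]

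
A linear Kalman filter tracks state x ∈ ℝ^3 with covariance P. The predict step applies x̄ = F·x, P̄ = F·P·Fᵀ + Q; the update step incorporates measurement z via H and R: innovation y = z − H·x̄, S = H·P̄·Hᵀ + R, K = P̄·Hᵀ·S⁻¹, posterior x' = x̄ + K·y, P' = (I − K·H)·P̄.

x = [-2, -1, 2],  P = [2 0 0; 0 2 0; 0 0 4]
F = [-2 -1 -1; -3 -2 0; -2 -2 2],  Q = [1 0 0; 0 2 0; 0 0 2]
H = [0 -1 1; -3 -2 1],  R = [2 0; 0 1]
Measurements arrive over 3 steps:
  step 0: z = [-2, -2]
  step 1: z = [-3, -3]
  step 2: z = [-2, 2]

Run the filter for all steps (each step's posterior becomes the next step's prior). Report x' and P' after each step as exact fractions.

step 0: x̄ = F·x = [3, 8, 10]
step 0: P̄ = F·P·Fᵀ + Q = [15 16 4; 16 28 20; 4 20 34]
step 0: y = z − H·x̄ = [-4, 13]
step 0: S = H·P̄·Hᵀ + R = [24 66; 66 370]
step 0: K = P̄·Hᵀ·S⁻¹ = [63/754 -80/377; 646/1131 -124/377; 1592/1131 -113/377]
step 0: x' = x̄ + K·y = [-35/377, 1628/1131, 535/1131]
step 0: P' = (I − K·H)·P̄ = [193/377 -436/377 -373/377; -436/377 5588/1131 6880/1131; -373/377 6880/1131 10064/1131]
step 1: x̄ = F·x = [-651/377, -2941/1131, -152/87]
step 1: P̄ = F·P·Fᵀ + Q = [7717/377 5299/377 -314/29; 5299/377 14129/1131 -620/87; -314/29 -620/87 818/87]
step 1: y = z − H·x̄ = [-4358/1131, -4386/377]
step 1: S = H·P̄·Hᵀ + R = [43145/1131 49167/377; 49167/377 191040/377]
step 1: K = P̄·Hᵀ·S⁻¹ = [180081/875543 -659182/2626629; -95947/875543 -310936/2626629; 397516/875543 -15934/2626629]
step 1: x' = x̄ + K·y = [350525/875543, -701211/875543, -2999612/875543]
step 1: P' = (I − K·H)·P̄ = [1061542/2626629 -1444958/2626629 -364472/2626629; -1444958/2626629 4070128/2626629 3494446/2626629; -364472/2626629 3494446/2626629 5879542/2626629]
step 2: x̄ = F·x = [2999773/875543, 350847/875543, -5297852/875543]
step 2: P̄ = F·P·Fᵀ + Q = [16573639/2626629 10290278/2626629 -7313464/2626629; 10290278/2626629 13748152/2626629 -3590768/2626629; -7313464/2626629 -3590768/2626629 12698650/2626629]
step 2: y = z − H·x̄ = [3897613/875543, 16749951/875543]
step 2: S = H·P̄·Hᵀ + R = [12960532/875543 34592828/875543; 34592828/875543 401207830/2626629]
step 2: K = P̄·Hᵀ·S⁻¹ = [47208864/229839607 -113348989/459679214; -25061253/229839607 -29011303/229839607; 208952793/459679214 -3066682/229839607]
step 2: x' = x̄ + K·y = [-173210171/459679214, -574475991/229839607, -1968639881/459679214]
step 2: P' = (I − K·H)·P̄ = [183919401/459679214 -124786879/229839607 -30369151/229839607; -124786879/229839607 353249434/229839607 303126928/229839607; -30369151/229839607 303126928/229839607 512079721/229839607]

step 0: x' = [-35/377, 1628/1131, 535/1131], P' = [193/377 -436/377 -373/377; -436/377 5588/1131 6880/1131; -373/377 6880/1131 10064/1131]
step 1: x' = [350525/875543, -701211/875543, -2999612/875543], P' = [1061542/2626629 -1444958/2626629 -364472/2626629; -1444958/2626629 4070128/2626629 3494446/2626629; -364472/2626629 3494446/2626629 5879542/2626629]
step 2: x' = [-173210171/459679214, -574475991/229839607, -1968639881/459679214], P' = [183919401/459679214 -124786879/229839607 -30369151/229839607; -124786879/229839607 353249434/229839607 303126928/229839607; -30369151/229839607 303126928/229839607 512079721/229839607]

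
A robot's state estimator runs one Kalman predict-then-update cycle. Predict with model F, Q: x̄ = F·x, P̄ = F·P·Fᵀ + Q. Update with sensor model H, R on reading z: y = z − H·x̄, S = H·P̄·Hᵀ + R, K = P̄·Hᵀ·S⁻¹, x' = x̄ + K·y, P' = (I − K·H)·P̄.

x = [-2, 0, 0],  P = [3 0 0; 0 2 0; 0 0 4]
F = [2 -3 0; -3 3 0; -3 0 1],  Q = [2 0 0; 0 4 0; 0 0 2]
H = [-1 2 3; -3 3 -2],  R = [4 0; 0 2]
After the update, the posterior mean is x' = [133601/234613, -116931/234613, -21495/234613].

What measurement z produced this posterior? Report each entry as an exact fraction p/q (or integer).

z = [-2, -3]

x̄ = F·x = [-4, 6, 6]
P̄ = F·P·Fᵀ + Q = [32 -36 -18; -36 49 27; -18 27 33]
S = H·P̄·Hᵀ + R = [1105 777; 777 971]
K = P̄·Hᵀ·S⁻¹ = [-11441/234613 -31437/234613; 26294/234613 27525/234613; 56214/234613 -28311/234613]
x' − x̄ = [1072053/234613, -1524609/234613, -1429173/234613] = K·y
y = (KᵀK)⁻¹·Kᵀ·(x' − x̄) = [-36, -21]
z = y + H·x̄ = [-36, -21] + [34, 18] = [-2, -3]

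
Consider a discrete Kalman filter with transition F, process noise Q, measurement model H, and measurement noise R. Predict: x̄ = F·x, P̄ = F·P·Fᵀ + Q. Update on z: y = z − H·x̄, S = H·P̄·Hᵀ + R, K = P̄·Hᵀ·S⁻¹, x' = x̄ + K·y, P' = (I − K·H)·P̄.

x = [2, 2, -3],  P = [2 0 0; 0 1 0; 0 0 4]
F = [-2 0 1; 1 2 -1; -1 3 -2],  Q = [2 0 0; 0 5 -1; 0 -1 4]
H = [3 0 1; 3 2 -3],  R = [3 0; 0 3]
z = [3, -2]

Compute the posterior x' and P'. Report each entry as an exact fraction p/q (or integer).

x̄ = F·x = [-7, 9, 10]
P̄ = F·P·Fᵀ + Q = [14 -8 -4; -8 15 11; -4 11 31]
y = z − H·x̄ = [14, 31]
S = H·P̄·Hᵀ + R = [136 31; 31 312]
K = P̄·Hᵀ·S⁻¹ = [10678/41471 3990/41471; -3219/41471 -3269/41471; 8501/41471 -11877/41471]
x' = x̄ + K·y = [-17115/41471, 226834/41471, 165537/41471]
P' = (I − K·H)·P̄ = [23210/41471 -85224/41471 -37596/41471; -85224/41471 491955/41471 246015/41471; -37596/41471 246015/41471 138291/41471]

x' = [-17115/41471, 226834/41471, 165537/41471]
P' = [23210/41471 -85224/41471 -37596/41471; -85224/41471 491955/41471 246015/41471; -37596/41471 246015/41471 138291/41471]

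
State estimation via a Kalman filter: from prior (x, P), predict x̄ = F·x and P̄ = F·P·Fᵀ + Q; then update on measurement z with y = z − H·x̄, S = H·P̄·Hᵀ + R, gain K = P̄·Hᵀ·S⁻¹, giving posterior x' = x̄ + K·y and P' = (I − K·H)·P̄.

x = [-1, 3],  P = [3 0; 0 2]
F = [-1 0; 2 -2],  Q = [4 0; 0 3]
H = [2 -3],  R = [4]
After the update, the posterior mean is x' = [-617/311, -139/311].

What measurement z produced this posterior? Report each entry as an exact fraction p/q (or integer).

z = [-3]

x̄ = F·x = [1, -8]
P̄ = F·P·Fᵀ + Q = [7 -6; -6 23]
S = H·P̄·Hᵀ + R = [311]
K = P̄·Hᵀ·S⁻¹ = [32/311; -81/311]
x' − x̄ = [-928/311, 2349/311] = K·y
y = (KᵀK)⁻¹·Kᵀ·(x' − x̄) = [-29]
z = y + H·x̄ = [-29] + [26] = [-3]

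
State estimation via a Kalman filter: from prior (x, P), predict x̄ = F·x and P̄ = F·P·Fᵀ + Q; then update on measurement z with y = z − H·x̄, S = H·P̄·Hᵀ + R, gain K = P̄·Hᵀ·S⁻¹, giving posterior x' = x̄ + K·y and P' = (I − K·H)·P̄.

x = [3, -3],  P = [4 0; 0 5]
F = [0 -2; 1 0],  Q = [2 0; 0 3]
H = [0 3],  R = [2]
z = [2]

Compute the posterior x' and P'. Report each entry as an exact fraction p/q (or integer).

x' = [6, 48/65]
P' = [22 0; 0 14/65]

x̄ = F·x = [6, 3]
P̄ = F·P·Fᵀ + Q = [22 0; 0 7]
y = z − H·x̄ = [-7]
S = H·P̄·Hᵀ + R = [65]
K = P̄·Hᵀ·S⁻¹ = [0; 21/65]
x' = x̄ + K·y = [6, 48/65]
P' = (I − K·H)·P̄ = [22 0; 0 14/65]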